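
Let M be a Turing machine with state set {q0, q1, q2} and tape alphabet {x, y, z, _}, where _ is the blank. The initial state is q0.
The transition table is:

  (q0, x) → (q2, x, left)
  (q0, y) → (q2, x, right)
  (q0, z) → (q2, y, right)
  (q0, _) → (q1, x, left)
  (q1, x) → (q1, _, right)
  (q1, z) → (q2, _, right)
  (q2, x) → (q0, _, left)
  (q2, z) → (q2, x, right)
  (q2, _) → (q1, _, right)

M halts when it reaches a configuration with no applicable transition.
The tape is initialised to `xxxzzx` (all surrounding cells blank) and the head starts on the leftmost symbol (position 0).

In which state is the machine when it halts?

q1

state=q0 head=0 tape=_[x]xxzzx   (q0,x)→(q2,x,left)
state=q2 head=-1 tape=[_]xxxzzx   (q2,_)→(q1,_,right)
state=q1 head=0 tape=_[x]xxzzx   (q1,x)→(q1,_,right)
state=q1 head=1 tape=__[x]xzzx   (q1,x)→(q1,_,right)
state=q1 head=2 tape=___[x]zzx   (q1,x)→(q1,_,right)
state=q1 head=3 tape=____[z]zx   (q1,z)→(q2,_,right)
state=q2 head=4 tape=_____[z]x   (q2,z)→(q2,x,right)
state=q2 head=5 tape=_____x[x]   (q2,x)→(q0,_,left)
state=q0 head=4 tape=_____[x]_   (q0,x)→(q2,x,left)
state=q2 head=3 tape=____[_]x_   (q2,_)→(q1,_,right)
state=q1 head=4 tape=_____[x]_   (q1,x)→(q1,_,right)
state=q1 head=5 tape=______[_]
No transition is defined for (q1, _); M halts in state q1.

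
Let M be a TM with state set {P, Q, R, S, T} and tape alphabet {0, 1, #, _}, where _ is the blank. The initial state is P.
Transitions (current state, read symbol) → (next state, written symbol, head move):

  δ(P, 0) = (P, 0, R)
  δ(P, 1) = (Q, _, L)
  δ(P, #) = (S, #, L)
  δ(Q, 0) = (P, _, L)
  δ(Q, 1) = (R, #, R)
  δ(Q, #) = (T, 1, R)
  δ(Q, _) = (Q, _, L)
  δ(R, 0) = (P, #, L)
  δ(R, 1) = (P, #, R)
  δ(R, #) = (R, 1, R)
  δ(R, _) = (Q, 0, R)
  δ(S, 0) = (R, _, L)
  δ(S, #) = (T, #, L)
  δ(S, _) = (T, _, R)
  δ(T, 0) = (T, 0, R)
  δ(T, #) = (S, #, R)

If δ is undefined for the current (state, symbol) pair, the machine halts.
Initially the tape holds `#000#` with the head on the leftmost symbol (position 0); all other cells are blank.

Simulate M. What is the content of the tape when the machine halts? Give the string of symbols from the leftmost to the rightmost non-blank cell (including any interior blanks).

P | _[#]000#   read # → write #, move L, go to S
S | [_]#000#   read _ → write _, move R, go to T
T | _[#]000#   read # → write #, move R, go to S
S | _#[0]00#   read 0 → write _, move L, go to R
R | _[#]_00#   read # → write 1, move R, go to R
R | _1[_]00#   read _ → write 0, move R, go to Q
Q | _10[0]0#   read 0 → write _, move L, go to P
P | _1[0]_0#   read 0 → write 0, move R, go to P
P | _10[_]0#
The non-blank tape span at halt is 10_0#.

10_0#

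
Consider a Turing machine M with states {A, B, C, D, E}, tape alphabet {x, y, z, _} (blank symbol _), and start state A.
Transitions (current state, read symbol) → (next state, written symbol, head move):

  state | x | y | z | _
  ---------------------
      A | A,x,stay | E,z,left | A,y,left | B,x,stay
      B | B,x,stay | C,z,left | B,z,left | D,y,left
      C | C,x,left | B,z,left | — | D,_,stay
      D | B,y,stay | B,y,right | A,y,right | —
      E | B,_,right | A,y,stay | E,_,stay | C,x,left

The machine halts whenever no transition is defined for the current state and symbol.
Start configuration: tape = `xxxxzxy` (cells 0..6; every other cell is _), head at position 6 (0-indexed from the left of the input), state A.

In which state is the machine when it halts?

D

A | _xxxxzx[y]   read y → write z, move left, go to E
E | _xxxxz[x]z   read x → write _, move right, go to B
B | _xxxxz_[z]   read z → write z, move left, go to B
B | _xxxxz[_]z   read _ → write y, move left, go to D
D | _xxxx[z]yz   read z → write y, move right, go to A
A | _xxxxy[y]z   read y → write z, move left, go to E
E | _xxxx[y]zz   read y → write y, move stay, go to A
A | _xxxx[y]zz   read y → write z, move left, go to E
E | _xxx[x]zzz   read x → write _, move right, go to B
B | _xxx_[z]zz   read z → write z, move left, go to B
B | _xxx[_]zzz   read _ → write y, move left, go to D
D | _xx[x]yzzz   read x → write y, move stay, go to B
B | _xx[y]yzzz   read y → write z, move left, go to C
C | _x[x]zyzzz   read x → write x, move left, go to C
C | _[x]xzyzzz   read x → write x, move left, go to C
C | [_]xxzyzzz   read _ → write _, move stay, go to D
D | [_]xxzyzzz
No transition is defined for (D, _); M halts in state D.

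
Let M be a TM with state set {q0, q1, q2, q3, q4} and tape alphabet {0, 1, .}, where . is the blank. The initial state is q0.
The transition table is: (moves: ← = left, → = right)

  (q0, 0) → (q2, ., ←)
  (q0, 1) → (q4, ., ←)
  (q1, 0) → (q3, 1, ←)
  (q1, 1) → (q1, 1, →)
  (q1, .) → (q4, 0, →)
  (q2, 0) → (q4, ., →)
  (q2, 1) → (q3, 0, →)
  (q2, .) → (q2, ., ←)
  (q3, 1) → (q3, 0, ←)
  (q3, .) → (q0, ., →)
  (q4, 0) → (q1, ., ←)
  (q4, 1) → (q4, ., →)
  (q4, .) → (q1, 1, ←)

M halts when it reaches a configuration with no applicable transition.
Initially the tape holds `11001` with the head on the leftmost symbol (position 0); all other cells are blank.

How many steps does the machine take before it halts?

state=q0 head=0 tape=..[1]1001   (q0,1)→(q4,.,←)
state=q4 head=-1 tape=.[.].1001   (q4,.)→(q1,1,←)
state=q1 head=-2 tape=[.]1.1001   (q1,.)→(q4,0,→)
state=q4 head=-1 tape=0[1].1001   (q4,1)→(q4,.,→)
state=q4 head=0 tape=0.[.]1001   (q4,.)→(q1,1,←)
state=q1 head=-1 tape=0[.]11001   (q1,.)→(q4,0,→)
state=q4 head=0 tape=00[1]1001   (q4,1)→(q4,.,→)
state=q4 head=1 tape=00.[1]001   (q4,1)→(q4,.,→)
state=q4 head=2 tape=00..[0]01   (q4,0)→(q1,.,←)
state=q1 head=1 tape=00.[.].01   (q1,.)→(q4,0,→)
state=q4 head=2 tape=00.0[.]01   (q4,.)→(q1,1,←)
state=q1 head=1 tape=00.[0]101   (q1,0)→(q3,1,←)
state=q3 head=0 tape=00[.]1101   (q3,.)→(q0,.,→)
state=q0 head=1 tape=00.[1]101   (q0,1)→(q4,.,←)
state=q4 head=0 tape=00[.].101   (q4,.)→(q1,1,←)
state=q1 head=-1 tape=0[0]1.101   (q1,0)→(q3,1,←)
state=q3 head=-2 tape=[0]11.101
M halts after 16 transitions.

16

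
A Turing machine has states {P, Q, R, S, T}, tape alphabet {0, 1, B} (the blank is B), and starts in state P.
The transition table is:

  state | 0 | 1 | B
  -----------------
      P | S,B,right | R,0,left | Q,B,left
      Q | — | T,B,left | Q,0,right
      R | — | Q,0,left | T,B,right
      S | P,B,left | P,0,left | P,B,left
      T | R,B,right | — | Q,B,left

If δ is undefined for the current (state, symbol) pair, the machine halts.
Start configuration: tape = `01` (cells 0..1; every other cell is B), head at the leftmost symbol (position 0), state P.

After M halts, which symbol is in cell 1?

0

P | B[0]1   read 0 → write B, move right, go to S
S | BB[1]   read 1 → write 0, move left, go to P
P | B[B]0   read B → write B, move left, go to Q
Q | [B]B0   read B → write 0, move right, go to Q
Q | 0[B]0   read B → write 0, move right, go to Q
Q | 00[0]
Cell 1 holds 0 when M halts.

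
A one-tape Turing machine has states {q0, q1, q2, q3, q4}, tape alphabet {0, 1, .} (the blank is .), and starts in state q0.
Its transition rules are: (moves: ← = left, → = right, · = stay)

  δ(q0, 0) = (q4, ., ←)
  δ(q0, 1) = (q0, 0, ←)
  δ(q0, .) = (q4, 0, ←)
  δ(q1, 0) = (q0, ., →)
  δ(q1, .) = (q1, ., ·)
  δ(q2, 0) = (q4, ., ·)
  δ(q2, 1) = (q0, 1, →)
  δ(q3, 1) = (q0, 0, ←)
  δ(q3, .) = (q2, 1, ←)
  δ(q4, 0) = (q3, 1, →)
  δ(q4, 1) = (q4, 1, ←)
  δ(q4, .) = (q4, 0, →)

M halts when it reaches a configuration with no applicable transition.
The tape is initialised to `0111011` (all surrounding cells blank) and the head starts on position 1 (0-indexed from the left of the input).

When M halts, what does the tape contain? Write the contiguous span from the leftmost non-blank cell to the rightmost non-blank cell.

0100001011

q0 | ...0[1]11011   read 1 → write 0, move ←, go to q0
q0 | ...[0]011011   read 0 → write ., move ←, go to q4
q4 | ..[.].011011   read . → write 0, move →, go to q4
q4 | ..0[.]011011   read . → write 0, move →, go to q4
q4 | ..00[0]11011   read 0 → write 1, move →, go to q3
q3 | ..001[1]1011   read 1 → write 0, move ←, go to q0
q0 | ..00[1]01011   read 1 → write 0, move ←, go to q0
q0 | ..0[0]001011   read 0 → write ., move ←, go to q4
q4 | ..[0].001011   read 0 → write 1, move →, go to q3
q3 | ..1[.]001011   read . → write 1, move ←, go to q2
q2 | ..[1]1001011   read 1 → write 1, move →, go to q0
q0 | ..1[1]001011   read 1 → write 0, move ←, go to q0
q0 | ..[1]0001011   read 1 → write 0, move ←, go to q0
q0 | .[.]00001011   read . → write 0, move ←, go to q4
q4 | [.]000001011   read . → write 0, move →, go to q4
q4 | 0[0]00001011   read 0 → write 1, move →, go to q3
q3 | 01[0]0001011
The non-blank tape span at halt is 0100001011.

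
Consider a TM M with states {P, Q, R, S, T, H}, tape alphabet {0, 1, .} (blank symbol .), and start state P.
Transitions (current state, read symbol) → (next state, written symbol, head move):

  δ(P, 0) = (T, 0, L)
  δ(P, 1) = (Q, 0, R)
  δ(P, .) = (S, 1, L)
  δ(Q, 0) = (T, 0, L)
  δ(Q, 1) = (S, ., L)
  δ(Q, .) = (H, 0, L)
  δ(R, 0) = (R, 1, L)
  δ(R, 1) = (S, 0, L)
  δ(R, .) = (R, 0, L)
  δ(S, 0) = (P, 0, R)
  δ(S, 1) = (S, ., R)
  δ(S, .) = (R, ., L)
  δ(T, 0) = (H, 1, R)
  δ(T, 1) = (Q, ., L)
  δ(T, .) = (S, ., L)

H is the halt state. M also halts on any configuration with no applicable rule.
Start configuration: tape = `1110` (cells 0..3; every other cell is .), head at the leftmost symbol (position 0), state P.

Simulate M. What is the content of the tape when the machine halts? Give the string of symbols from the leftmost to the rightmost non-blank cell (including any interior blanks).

0010

state=P head=0 tape=[1]110   (P,1)→(Q,0,R)
state=Q head=1 tape=0[1]10   (Q,1)→(S,.,L)
state=S head=0 tape=[0].10   (S,0)→(P,0,R)
state=P head=1 tape=0[.]10   (P,.)→(S,1,L)
state=S head=0 tape=[0]110   (S,0)→(P,0,R)
state=P head=1 tape=0[1]10   (P,1)→(Q,0,R)
state=Q head=2 tape=00[1]0   (Q,1)→(S,.,L)
state=S head=1 tape=0[0].0   (S,0)→(P,0,R)
state=P head=2 tape=00[.]0   (P,.)→(S,1,L)
state=S head=1 tape=0[0]10   (S,0)→(P,0,R)
state=P head=2 tape=00[1]0   (P,1)→(Q,0,R)
state=Q head=3 tape=000[0]   (Q,0)→(T,0,L)
state=T head=2 tape=00[0]0   (T,0)→(H,1,R)
state=H head=3 tape=001[0]
The non-blank tape span at halt is 0010.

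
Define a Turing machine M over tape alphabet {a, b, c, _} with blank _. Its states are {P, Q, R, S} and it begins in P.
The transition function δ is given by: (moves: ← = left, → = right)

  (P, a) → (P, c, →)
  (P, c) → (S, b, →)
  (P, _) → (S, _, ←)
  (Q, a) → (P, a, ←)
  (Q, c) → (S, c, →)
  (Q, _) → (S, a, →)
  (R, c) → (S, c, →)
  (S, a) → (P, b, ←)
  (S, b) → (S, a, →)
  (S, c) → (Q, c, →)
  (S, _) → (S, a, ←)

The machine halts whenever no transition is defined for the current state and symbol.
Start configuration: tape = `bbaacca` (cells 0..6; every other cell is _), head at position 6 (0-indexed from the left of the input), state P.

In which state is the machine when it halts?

P

state=P head=6 tape=bbaacc[a]__   (P,a)→(P,c,→)
state=P head=7 tape=bbaaccc[_]_   (P,_)→(S,_,←)
state=S head=6 tape=bbaacc[c]__   (S,c)→(Q,c,→)
state=Q head=7 tape=bbaaccc[_]_   (Q,_)→(S,a,→)
state=S head=8 tape=bbaaccca[_]   (S,_)→(S,a,←)
state=S head=7 tape=bbaaccc[a]a   (S,a)→(P,b,←)
state=P head=6 tape=bbaacc[c]ba   (P,c)→(S,b,→)
state=S head=7 tape=bbaaccb[b]a   (S,b)→(S,a,→)
state=S head=8 tape=bbaaccba[a]   (S,a)→(P,b,←)
state=P head=7 tape=bbaaccb[a]b   (P,a)→(P,c,→)
state=P head=8 tape=bbaaccbc[b]
No transition is defined for (P, b); M halts in state P.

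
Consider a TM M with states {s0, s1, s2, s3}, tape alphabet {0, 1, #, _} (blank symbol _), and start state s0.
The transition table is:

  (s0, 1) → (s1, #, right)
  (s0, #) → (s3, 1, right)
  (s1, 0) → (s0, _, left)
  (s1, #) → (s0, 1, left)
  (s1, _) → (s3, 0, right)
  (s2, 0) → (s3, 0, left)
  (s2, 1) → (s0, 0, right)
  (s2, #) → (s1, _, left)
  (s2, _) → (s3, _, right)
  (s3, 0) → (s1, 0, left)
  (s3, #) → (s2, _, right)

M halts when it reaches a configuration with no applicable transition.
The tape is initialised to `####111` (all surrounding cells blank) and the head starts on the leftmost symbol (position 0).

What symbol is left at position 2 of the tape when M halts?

_

s0 | [#]###111   read # → write 1, move right, go to s3
s3 | 1[#]##111   read # → write _, move right, go to s2
s2 | 1_[#]#111   read # → write _, move left, go to s1
s1 | 1[_]_#111   read _ → write 0, move right, go to s3
s3 | 10[_]#111
Cell 2 holds _ when M halts.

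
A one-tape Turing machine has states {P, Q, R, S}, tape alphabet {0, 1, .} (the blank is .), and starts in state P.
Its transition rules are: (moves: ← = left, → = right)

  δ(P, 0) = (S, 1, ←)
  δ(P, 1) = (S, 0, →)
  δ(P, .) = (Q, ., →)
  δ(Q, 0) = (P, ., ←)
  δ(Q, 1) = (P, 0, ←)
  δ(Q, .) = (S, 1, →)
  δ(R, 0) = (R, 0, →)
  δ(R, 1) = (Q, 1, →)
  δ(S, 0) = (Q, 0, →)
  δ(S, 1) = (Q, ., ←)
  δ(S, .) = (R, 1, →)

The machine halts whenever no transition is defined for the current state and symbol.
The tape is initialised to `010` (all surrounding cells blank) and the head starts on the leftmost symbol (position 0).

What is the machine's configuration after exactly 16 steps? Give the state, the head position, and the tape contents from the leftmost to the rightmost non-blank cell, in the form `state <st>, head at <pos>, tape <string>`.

state=P head=0 tape=..[0]10   (P,0)→(S,1,←)
state=S head=-1 tape=.[.]110   (S,.)→(R,1,→)
state=R head=0 tape=.1[1]10   (R,1)→(Q,1,→)
state=Q head=1 tape=.11[1]0   (Q,1)→(P,0,←)
state=P head=0 tape=.1[1]00   (P,1)→(S,0,→)
state=S head=1 tape=.10[0]0   (S,0)→(Q,0,→)
state=Q head=2 tape=.100[0]   (Q,0)→(P,.,←)
state=P head=1 tape=.10[0].   (P,0)→(S,1,←)
state=S head=0 tape=.1[0]1.   (S,0)→(Q,0,→)
state=Q head=1 tape=.10[1].   (Q,1)→(P,0,←)
state=P head=0 tape=.1[0]0.   (P,0)→(S,1,←)
state=S head=-1 tape=.[1]10.   (S,1)→(Q,.,←)
state=Q head=-2 tape=[.].10.   (Q,.)→(S,1,→)
state=S head=-1 tape=1[.]10.   (S,.)→(R,1,→)
state=R head=0 tape=11[1]0.   (R,1)→(Q,1,→)
state=Q head=1 tape=111[0].   (Q,0)→(P,.,←)
state=P head=0 tape=11[1]..
After 16 steps: state P, head at 0, tape 111.

state P, head at 0, tape 111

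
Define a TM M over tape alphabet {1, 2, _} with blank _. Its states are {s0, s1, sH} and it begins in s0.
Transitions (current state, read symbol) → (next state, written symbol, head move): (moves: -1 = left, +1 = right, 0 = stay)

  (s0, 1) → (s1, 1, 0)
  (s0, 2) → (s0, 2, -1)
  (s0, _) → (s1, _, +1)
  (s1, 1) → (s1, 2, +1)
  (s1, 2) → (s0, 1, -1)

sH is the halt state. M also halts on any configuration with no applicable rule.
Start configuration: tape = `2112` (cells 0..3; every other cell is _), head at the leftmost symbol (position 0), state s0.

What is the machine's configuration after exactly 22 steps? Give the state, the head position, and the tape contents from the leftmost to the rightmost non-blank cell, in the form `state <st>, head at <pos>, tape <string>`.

s0 | _[2]112   read 2 → write 2, move -1, go to s0
s0 | [_]2112   read _ → write _, move +1, go to s1
s1 | _[2]112   read 2 → write 1, move -1, go to s0
s0 | [_]1112   read _ → write _, move +1, go to s1
s1 | _[1]112   read 1 → write 2, move +1, go to s1
s1 | _2[1]12   read 1 → write 2, move +1, go to s1
s1 | _22[1]2   read 1 → write 2, move +1, go to s1
s1 | _222[2]   read 2 → write 1, move -1, go to s0
s0 | _22[2]1   read 2 → write 2, move -1, go to s0
s0 | _2[2]21   read 2 → write 2, move -1, go to s0
s0 | _[2]221   read 2 → write 2, move -1, go to s0
s0 | [_]2221   read _ → write _, move +1, go to s1
s1 | _[2]221   read 2 → write 1, move -1, go to s0
s0 | [_]1221   read _ → write _, move +1, go to s1
s1 | _[1]221   read 1 → write 2, move +1, go to s1
s1 | _2[2]21   read 2 → write 1, move -1, go to s0
s0 | _[2]121   read 2 → write 2, move -1, go to s0
s0 | [_]2121   read _ → write _, move +1, go to s1
s1 | _[2]121   read 2 → write 1, move -1, go to s0
s0 | [_]1121   read _ → write _, move +1, go to s1
s1 | _[1]121   read 1 → write 2, move +1, go to s1
s1 | _2[1]21   read 1 → write 2, move +1, go to s1
s1 | _22[2]1
After 22 steps: state s1, head at 2, tape 2221.

state s1, head at 2, tape 2221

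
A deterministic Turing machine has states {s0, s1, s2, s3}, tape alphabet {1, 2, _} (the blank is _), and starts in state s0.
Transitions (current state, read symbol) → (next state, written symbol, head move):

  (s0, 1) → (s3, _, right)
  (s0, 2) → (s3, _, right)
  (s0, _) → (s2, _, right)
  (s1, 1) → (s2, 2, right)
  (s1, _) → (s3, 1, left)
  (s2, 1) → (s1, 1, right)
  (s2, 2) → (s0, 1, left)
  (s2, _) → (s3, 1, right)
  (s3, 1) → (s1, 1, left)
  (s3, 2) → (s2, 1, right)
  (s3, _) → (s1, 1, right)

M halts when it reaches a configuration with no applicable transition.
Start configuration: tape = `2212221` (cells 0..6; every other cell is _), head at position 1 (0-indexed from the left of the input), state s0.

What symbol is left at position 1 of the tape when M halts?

1

state=s0 head=1 tape=2[2]12221   (s0,2)→(s3,_,right)
state=s3 head=2 tape=2_[1]2221   (s3,1)→(s1,1,left)
state=s1 head=1 tape=2[_]12221   (s1,_)→(s3,1,left)
state=s3 head=0 tape=[2]112221   (s3,2)→(s2,1,right)
state=s2 head=1 tape=1[1]12221   (s2,1)→(s1,1,right)
state=s1 head=2 tape=11[1]2221   (s1,1)→(s2,2,right)
state=s2 head=3 tape=112[2]221   (s2,2)→(s0,1,left)
state=s0 head=2 tape=11[2]1221   (s0,2)→(s3,_,right)
state=s3 head=3 tape=11_[1]221   (s3,1)→(s1,1,left)
state=s1 head=2 tape=11[_]1221   (s1,_)→(s3,1,left)
state=s3 head=1 tape=1[1]11221   (s3,1)→(s1,1,left)
state=s1 head=0 tape=[1]111221   (s1,1)→(s2,2,right)
state=s2 head=1 tape=2[1]11221   (s2,1)→(s1,1,right)
state=s1 head=2 tape=21[1]1221   (s1,1)→(s2,2,right)
state=s2 head=3 tape=212[1]221   (s2,1)→(s1,1,right)
state=s1 head=4 tape=2121[2]21
Cell 1 holds 1 when M halts.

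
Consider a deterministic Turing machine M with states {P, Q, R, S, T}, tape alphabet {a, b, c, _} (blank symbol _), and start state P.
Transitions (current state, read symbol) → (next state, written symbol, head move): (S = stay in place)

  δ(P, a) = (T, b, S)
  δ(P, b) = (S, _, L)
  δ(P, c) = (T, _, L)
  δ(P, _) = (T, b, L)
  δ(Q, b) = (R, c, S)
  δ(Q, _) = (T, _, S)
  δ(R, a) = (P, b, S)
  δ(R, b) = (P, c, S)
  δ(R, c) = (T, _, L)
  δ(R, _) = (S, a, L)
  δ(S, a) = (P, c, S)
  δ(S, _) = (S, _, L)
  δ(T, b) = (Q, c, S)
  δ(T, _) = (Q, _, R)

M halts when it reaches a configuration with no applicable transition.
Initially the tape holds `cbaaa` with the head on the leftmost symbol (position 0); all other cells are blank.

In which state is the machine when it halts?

Q

P | _[c]baaa   read c → write _, move L, go to T
T | [_]_baaa   read _ → write _, move R, go to Q
Q | _[_]baaa   read _ → write _, move S, go to T
T | _[_]baaa   read _ → write _, move R, go to Q
Q | __[b]aaa   read b → write c, move S, go to R
R | __[c]aaa   read c → write _, move L, go to T
T | _[_]_aaa   read _ → write _, move R, go to Q
Q | __[_]aaa   read _ → write _, move S, go to T
T | __[_]aaa   read _ → write _, move R, go to Q
Q | ___[a]aa
No transition is defined for (Q, a); M halts in state Q.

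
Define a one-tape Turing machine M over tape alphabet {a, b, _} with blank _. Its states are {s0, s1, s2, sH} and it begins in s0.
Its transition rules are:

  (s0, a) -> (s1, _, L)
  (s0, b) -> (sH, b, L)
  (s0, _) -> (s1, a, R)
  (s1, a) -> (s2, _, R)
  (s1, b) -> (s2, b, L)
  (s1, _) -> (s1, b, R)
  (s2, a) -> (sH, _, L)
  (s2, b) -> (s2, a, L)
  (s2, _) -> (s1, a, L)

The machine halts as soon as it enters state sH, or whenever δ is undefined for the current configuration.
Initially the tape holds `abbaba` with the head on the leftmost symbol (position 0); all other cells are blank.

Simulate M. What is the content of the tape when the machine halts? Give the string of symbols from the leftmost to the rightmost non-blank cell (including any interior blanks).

s0 | ___[a]bbaba   read a → write _, move L, go to s1
s1 | __[_]_bbaba   read _ → write b, move R, go to s1
s1 | __b[_]bbaba   read _ → write b, move R, go to s1
s1 | __bb[b]baba   read b → write b, move L, go to s2
s2 | __b[b]bbaba   read b → write a, move L, go to s2
s2 | __[b]abbaba   read b → write a, move L, go to s2
s2 | _[_]aabbaba   read _ → write a, move L, go to s1
s1 | [_]aaabbaba   read _ → write b, move R, go to s1
s1 | b[a]aabbaba   read a → write _, move R, go to s2
s2 | b_[a]abbaba   read a → write _, move L, go to sH
sH | b[_]_abbaba
The non-blank tape span at halt is b__abbaba.

b__abbaba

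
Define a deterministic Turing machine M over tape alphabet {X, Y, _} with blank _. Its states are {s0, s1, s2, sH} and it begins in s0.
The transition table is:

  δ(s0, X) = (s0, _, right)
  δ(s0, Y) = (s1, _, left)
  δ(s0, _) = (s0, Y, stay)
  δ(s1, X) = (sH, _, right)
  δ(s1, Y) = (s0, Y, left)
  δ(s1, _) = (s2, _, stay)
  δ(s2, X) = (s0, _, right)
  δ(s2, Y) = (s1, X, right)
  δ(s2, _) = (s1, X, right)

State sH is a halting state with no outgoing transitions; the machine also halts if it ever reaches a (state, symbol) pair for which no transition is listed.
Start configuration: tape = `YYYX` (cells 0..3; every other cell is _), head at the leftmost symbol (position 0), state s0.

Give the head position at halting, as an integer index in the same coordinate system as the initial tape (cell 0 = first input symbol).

s0 | _[Y]YYX_   read Y → write _, move left, go to s1
s1 | [_]_YYX_   read _ → write _, move stay, go to s2
s2 | [_]_YYX_   read _ → write X, move right, go to s1
s1 | X[_]YYX_   read _ → write _, move stay, go to s2
s2 | X[_]YYX_   read _ → write X, move right, go to s1
s1 | XX[Y]YX_   read Y → write Y, move left, go to s0
s0 | X[X]YYX_   read X → write _, move right, go to s0
s0 | X_[Y]YX_   read Y → write _, move left, go to s1
s1 | X[_]_YX_   read _ → write _, move stay, go to s2
s2 | X[_]_YX_   read _ → write X, move right, go to s1
s1 | XX[_]YX_   read _ → write _, move stay, go to s2
s2 | XX[_]YX_   read _ → write X, move right, go to s1
s1 | XXX[Y]X_   read Y → write Y, move left, go to s0
s0 | XX[X]YX_   read X → write _, move right, go to s0
s0 | XX_[Y]X_   read Y → write _, move left, go to s1
s1 | XX[_]_X_   read _ → write _, move stay, go to s2
s2 | XX[_]_X_   read _ → write X, move right, go to s1
s1 | XXX[_]X_   read _ → write _, move stay, go to s2
s2 | XXX[_]X_   read _ → write X, move right, go to s1
s1 | XXXX[X]_   read X → write _, move right, go to sH
sH | XXXX_[_]
At halt the head is at cell 4.

4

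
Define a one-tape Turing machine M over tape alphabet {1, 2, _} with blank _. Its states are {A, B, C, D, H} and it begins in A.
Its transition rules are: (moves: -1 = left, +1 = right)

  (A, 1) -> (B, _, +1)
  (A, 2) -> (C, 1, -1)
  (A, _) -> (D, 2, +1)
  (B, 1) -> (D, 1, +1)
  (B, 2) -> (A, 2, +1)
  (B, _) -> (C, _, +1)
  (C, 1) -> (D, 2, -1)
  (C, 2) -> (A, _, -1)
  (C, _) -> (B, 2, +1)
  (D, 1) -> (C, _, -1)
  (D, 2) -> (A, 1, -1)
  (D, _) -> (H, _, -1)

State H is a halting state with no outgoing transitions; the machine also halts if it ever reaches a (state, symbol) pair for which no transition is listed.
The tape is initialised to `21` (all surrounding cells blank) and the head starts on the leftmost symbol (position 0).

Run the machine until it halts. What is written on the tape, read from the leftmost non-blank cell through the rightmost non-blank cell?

2__2

A | ___[2]1   read 2 → write 1, move -1, go to C
C | __[_]11   read _ → write 2, move +1, go to B
B | __2[1]1   read 1 → write 1, move +1, go to D
D | __21[1]   read 1 → write _, move -1, go to C
C | __2[1]_   read 1 → write 2, move -1, go to D
D | __[2]2_   read 2 → write 1, move -1, go to A
A | _[_]12_   read _ → write 2, move +1, go to D
D | _2[1]2_   read 1 → write _, move -1, go to C
C | _[2]_2_   read 2 → write _, move -1, go to A
A | [_]__2_   read _ → write 2, move +1, go to D
D | 2[_]_2_   read _ → write _, move -1, go to H
H | [2]__2_
The non-blank tape span at halt is 2__2.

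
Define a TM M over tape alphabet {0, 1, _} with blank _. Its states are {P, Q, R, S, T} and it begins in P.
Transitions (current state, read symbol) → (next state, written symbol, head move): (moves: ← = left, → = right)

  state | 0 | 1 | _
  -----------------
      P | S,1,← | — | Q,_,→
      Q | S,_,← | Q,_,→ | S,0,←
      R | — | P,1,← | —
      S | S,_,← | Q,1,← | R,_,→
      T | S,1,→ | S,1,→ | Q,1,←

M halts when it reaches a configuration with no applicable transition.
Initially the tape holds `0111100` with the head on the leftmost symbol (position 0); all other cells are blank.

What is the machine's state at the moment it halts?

P | _[0]111100   read 0 → write 1, move ←, go to S
S | [_]1111100   read _ → write _, move →, go to R
R | _[1]111100   read 1 → write 1, move ←, go to P
P | [_]1111100   read _ → write _, move →, go to Q
Q | _[1]111100   read 1 → write _, move →, go to Q
Q | __[1]11100   read 1 → write _, move →, go to Q
Q | ___[1]1100   read 1 → write _, move →, go to Q
Q | ____[1]100   read 1 → write _, move →, go to Q
Q | _____[1]00   read 1 → write _, move →, go to Q
Q | ______[0]0   read 0 → write _, move ←, go to S
S | _____[_]_0   read _ → write _, move →, go to R
R | ______[_]0
No transition is defined for (R, _); M halts in state R.

R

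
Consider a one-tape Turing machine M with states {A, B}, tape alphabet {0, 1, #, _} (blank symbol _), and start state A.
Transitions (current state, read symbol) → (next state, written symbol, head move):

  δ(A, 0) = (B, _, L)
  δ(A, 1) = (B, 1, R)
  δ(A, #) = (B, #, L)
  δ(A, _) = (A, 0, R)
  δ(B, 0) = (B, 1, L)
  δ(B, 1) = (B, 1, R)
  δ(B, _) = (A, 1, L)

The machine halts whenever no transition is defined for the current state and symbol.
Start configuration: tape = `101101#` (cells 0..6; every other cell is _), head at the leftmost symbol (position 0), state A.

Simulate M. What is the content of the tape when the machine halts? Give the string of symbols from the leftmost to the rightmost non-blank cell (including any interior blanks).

A | [1]01101#   read 1 → write 1, move R, go to B
B | 1[0]1101#   read 0 → write 1, move L, go to B
B | [1]11101#   read 1 → write 1, move R, go to B
B | 1[1]1101#   read 1 → write 1, move R, go to B
B | 11[1]101#   read 1 → write 1, move R, go to B
B | 111[1]01#   read 1 → write 1, move R, go to B
B | 1111[0]1#   read 0 → write 1, move L, go to B
B | 111[1]11#   read 1 → write 1, move R, go to B
B | 1111[1]1#   read 1 → write 1, move R, go to B
B | 11111[1]#   read 1 → write 1, move R, go to B
B | 111111[#]
The non-blank tape span at halt is 111111#.

111111#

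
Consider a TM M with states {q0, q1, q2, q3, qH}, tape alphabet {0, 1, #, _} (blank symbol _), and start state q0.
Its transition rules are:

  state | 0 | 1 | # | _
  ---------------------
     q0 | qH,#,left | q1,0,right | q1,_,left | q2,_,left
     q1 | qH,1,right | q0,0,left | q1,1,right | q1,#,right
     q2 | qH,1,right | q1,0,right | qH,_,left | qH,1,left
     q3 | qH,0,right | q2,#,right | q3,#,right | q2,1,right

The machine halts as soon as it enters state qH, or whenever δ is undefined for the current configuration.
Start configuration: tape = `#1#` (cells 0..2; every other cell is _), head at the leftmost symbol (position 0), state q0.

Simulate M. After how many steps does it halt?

state=q0 head=0 tape=_[#]1#   (q0,#)→(q1,_,left)
state=q1 head=-1 tape=[_]_1#   (q1,_)→(q1,#,right)
state=q1 head=0 tape=#[_]1#   (q1,_)→(q1,#,right)
state=q1 head=1 tape=##[1]#   (q1,1)→(q0,0,left)
state=q0 head=0 tape=#[#]0#   (q0,#)→(q1,_,left)
state=q1 head=-1 tape=[#]_0#   (q1,#)→(q1,1,right)
state=q1 head=0 tape=1[_]0#   (q1,_)→(q1,#,right)
state=q1 head=1 tape=1#[0]#   (q1,0)→(qH,1,right)
state=qH head=2 tape=1#1[#]
M halts after 8 transitions.

8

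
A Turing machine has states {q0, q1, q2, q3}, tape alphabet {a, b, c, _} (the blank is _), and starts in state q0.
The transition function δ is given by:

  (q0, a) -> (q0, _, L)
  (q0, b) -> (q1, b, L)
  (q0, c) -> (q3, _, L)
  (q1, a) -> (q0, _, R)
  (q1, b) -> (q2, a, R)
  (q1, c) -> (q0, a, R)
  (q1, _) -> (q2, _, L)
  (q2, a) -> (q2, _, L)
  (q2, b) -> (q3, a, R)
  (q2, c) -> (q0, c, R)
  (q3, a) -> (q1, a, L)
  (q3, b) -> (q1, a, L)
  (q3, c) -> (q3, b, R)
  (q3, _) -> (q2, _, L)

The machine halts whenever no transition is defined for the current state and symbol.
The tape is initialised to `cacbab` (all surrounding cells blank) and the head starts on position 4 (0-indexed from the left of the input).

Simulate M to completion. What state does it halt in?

state=q0 head=4 tape=cacb[a]b   (q0,a)→(q0,_,L)
state=q0 head=3 tape=cac[b]_b   (q0,b)→(q1,b,L)
state=q1 head=2 tape=ca[c]b_b   (q1,c)→(q0,a,R)
state=q0 head=3 tape=caa[b]_b   (q0,b)→(q1,b,L)
state=q1 head=2 tape=ca[a]b_b   (q1,a)→(q0,_,R)
state=q0 head=3 tape=ca_[b]_b   (q0,b)→(q1,b,L)
state=q1 head=2 tape=ca[_]b_b   (q1,_)→(q2,_,L)
state=q2 head=1 tape=c[a]_b_b   (q2,a)→(q2,_,L)
state=q2 head=0 tape=[c]__b_b   (q2,c)→(q0,c,R)
state=q0 head=1 tape=c[_]_b_b
No transition is defined for (q0, _); M halts in state q0.

q0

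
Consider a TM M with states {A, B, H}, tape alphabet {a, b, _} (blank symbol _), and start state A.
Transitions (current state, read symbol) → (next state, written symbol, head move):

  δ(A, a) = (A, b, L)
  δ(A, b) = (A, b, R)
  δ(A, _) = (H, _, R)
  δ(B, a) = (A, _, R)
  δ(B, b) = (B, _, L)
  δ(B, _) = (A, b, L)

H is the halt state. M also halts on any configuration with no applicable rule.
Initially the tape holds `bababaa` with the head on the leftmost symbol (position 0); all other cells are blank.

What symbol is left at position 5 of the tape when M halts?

b

A | [b]ababaa__   read b → write b, move R, go to A
A | b[a]babaa__   read a → write b, move L, go to A
A | [b]bbabaa__   read b → write b, move R, go to A
A | b[b]babaa__   read b → write b, move R, go to A
A | bb[b]abaa__   read b → write b, move R, go to A
A | bbb[a]baa__   read a → write b, move L, go to A
A | bb[b]bbaa__   read b → write b, move R, go to A
A | bbb[b]baa__   read b → write b, move R, go to A
A | bbbb[b]aa__   read b → write b, move R, go to A
A | bbbbb[a]a__   read a → write b, move L, go to A
A | bbbb[b]ba__   read b → write b, move R, go to A
A | bbbbb[b]a__   read b → write b, move R, go to A
A | bbbbbb[a]__   read a → write b, move L, go to A
A | bbbbb[b]b__   read b → write b, move R, go to A
A | bbbbbb[b]__   read b → write b, move R, go to A
A | bbbbbbb[_]_   read _ → write _, move R, go to H
H | bbbbbbb_[_]
Cell 5 holds b when M halts.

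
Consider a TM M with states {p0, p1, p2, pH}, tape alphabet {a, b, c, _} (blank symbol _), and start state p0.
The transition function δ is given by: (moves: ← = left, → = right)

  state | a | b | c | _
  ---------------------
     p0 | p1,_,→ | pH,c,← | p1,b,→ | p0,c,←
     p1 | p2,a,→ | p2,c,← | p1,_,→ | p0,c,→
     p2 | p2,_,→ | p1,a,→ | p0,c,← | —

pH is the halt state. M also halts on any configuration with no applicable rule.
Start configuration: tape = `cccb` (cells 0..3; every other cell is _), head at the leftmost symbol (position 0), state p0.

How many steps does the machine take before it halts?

4

p0 | [c]ccb   read c → write b, move →, go to p1
p1 | b[c]cb   read c → write _, move →, go to p1
p1 | b_[c]b   read c → write _, move →, go to p1
p1 | b__[b]   read b → write c, move ←, go to p2
p2 | b_[_]c
M halts after 4 transitions.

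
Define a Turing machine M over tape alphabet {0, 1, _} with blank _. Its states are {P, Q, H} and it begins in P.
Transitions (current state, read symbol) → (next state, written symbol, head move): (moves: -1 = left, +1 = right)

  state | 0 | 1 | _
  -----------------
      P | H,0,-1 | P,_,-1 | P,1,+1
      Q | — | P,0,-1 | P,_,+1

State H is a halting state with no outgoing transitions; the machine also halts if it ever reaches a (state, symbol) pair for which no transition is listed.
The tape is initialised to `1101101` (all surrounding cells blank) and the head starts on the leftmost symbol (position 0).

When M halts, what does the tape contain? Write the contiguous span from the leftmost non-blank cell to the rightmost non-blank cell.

111101101

state=P head=0 tape=__[1]101101   (P,1)→(P,_,-1)
state=P head=-1 tape=_[_]_101101   (P,_)→(P,1,+1)
state=P head=0 tape=_1[_]101101   (P,_)→(P,1,+1)
state=P head=1 tape=_11[1]01101   (P,1)→(P,_,-1)
state=P head=0 tape=_1[1]_01101   (P,1)→(P,_,-1)
state=P head=-1 tape=_[1]__01101   (P,1)→(P,_,-1)
state=P head=-2 tape=[_]___01101   (P,_)→(P,1,+1)
state=P head=-1 tape=1[_]__01101   (P,_)→(P,1,+1)
state=P head=0 tape=11[_]_01101   (P,_)→(P,1,+1)
state=P head=1 tape=111[_]01101   (P,_)→(P,1,+1)
state=P head=2 tape=1111[0]1101   (P,0)→(H,0,-1)
state=H head=1 tape=111[1]01101
The non-blank tape span at halt is 111101101.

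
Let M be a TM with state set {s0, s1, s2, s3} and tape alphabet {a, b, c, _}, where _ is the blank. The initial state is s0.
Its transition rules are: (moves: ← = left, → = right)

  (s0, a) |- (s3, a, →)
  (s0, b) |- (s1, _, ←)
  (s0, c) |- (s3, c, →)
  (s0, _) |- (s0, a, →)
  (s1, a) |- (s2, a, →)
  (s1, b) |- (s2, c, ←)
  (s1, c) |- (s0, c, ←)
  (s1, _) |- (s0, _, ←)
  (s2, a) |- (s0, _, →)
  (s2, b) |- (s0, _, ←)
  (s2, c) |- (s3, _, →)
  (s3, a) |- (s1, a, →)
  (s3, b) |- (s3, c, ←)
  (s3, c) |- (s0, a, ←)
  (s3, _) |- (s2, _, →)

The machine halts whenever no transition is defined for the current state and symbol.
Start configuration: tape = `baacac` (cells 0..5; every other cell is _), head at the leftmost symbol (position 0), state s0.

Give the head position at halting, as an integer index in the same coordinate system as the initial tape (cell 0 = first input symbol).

s0 | __[b]aacac__   read b → write _, move ←, go to s1
s1 | _[_]_aacac__   read _ → write _, move ←, go to s0
s0 | [_]__aacac__   read _ → write a, move →, go to s0
s0 | a[_]_aacac__   read _ → write a, move →, go to s0
s0 | aa[_]aacac__   read _ → write a, move →, go to s0
s0 | aaa[a]acac__   read a → write a, move →, go to s3
s3 | aaaa[a]cac__   read a → write a, move →, go to s1
s1 | aaaaa[c]ac__   read c → write c, move ←, go to s0
s0 | aaaa[a]cac__   read a → write a, move →, go to s3
s3 | aaaaa[c]ac__   read c → write a, move ←, go to s0
s0 | aaaa[a]aac__   read a → write a, move →, go to s3
s3 | aaaaa[a]ac__   read a → write a, move →, go to s1
s1 | aaaaaa[a]c__   read a → write a, move →, go to s2
s2 | aaaaaaa[c]__   read c → write _, move →, go to s3
s3 | aaaaaaa_[_]_   read _ → write _, move →, go to s2
s2 | aaaaaaa__[_]
At halt the head is at cell 7.

7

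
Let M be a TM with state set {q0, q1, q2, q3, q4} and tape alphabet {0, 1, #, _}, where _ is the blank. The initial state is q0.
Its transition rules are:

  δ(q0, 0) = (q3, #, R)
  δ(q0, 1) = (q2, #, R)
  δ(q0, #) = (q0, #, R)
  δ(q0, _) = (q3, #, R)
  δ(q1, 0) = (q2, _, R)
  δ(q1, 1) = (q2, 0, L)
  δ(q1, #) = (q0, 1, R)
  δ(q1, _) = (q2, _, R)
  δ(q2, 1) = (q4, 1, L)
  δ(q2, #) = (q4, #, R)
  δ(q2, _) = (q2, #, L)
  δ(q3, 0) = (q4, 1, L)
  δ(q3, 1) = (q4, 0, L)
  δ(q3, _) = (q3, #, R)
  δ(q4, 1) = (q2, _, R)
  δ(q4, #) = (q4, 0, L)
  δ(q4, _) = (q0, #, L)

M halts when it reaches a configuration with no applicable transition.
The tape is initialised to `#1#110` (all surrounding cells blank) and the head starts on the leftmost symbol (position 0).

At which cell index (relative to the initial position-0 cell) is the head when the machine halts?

q0 | [#]1#110   read # → write #, move R, go to q0
q0 | #[1]#110   read 1 → write #, move R, go to q2
q2 | ##[#]110   read # → write #, move R, go to q4
q4 | ###[1]10   read 1 → write _, move R, go to q2
q2 | ###_[1]0   read 1 → write 1, move L, go to q4
q4 | ###[_]10   read _ → write #, move L, go to q0
q0 | ##[#]#10   read # → write #, move R, go to q0
q0 | ###[#]10   read # → write #, move R, go to q0
q0 | ####[1]0   read 1 → write #, move R, go to q2
q2 | #####[0]
At halt the head is at cell 5.

5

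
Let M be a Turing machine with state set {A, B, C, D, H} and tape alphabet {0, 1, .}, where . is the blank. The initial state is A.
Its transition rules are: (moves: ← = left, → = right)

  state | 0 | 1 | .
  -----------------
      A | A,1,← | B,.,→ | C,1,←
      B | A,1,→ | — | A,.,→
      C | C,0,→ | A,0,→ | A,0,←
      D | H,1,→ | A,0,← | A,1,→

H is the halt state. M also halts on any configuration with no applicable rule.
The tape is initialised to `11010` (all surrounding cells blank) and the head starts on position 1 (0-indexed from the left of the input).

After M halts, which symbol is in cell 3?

.

state=A head=1 tape=1[1]010...   (A,1)→(B,.,→)
state=B head=2 tape=1.[0]10...   (B,0)→(A,1,→)
state=A head=3 tape=1.1[1]0...   (A,1)→(B,.,→)
state=B head=4 tape=1.1.[0]...   (B,0)→(A,1,→)
state=A head=5 tape=1.1.1[.]..   (A,.)→(C,1,←)
state=C head=4 tape=1.1.[1]1..   (C,1)→(A,0,→)
state=A head=5 tape=1.1.0[1]..   (A,1)→(B,.,→)
state=B head=6 tape=1.1.0.[.].   (B,.)→(A,.,→)
state=A head=7 tape=1.1.0..[.]   (A,.)→(C,1,←)
state=C head=6 tape=1.1.0.[.]1   (C,.)→(A,0,←)
state=A head=5 tape=1.1.0[.]01   (A,.)→(C,1,←)
state=C head=4 tape=1.1.[0]101   (C,0)→(C,0,→)
state=C head=5 tape=1.1.0[1]01   (C,1)→(A,0,→)
state=A head=6 tape=1.1.00[0]1   (A,0)→(A,1,←)
state=A head=5 tape=1.1.0[0]11   (A,0)→(A,1,←)
state=A head=4 tape=1.1.[0]111   (A,0)→(A,1,←)
state=A head=3 tape=1.1[.]1111   (A,.)→(C,1,←)
state=C head=2 tape=1.[1]11111   (C,1)→(A,0,→)
state=A head=3 tape=1.0[1]1111   (A,1)→(B,.,→)
state=B head=4 tape=1.0.[1]111
Cell 3 holds . when M halts.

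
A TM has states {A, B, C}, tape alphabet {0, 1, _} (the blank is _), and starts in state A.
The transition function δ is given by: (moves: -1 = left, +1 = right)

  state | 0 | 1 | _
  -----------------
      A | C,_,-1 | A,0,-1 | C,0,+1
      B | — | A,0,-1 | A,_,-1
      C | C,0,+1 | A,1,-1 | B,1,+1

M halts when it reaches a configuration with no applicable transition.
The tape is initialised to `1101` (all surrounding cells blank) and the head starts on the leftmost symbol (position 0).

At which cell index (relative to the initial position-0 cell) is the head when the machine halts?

0

state=A head=0 tape=___[1]101   (A,1)→(A,0,-1)
state=A head=-1 tape=__[_]0101   (A,_)→(C,0,+1)
state=C head=0 tape=__0[0]101   (C,0)→(C,0,+1)
state=C head=1 tape=__00[1]01   (C,1)→(A,1,-1)
state=A head=0 tape=__0[0]101   (A,0)→(C,_,-1)
state=C head=-1 tape=__[0]_101   (C,0)→(C,0,+1)
state=C head=0 tape=__0[_]101   (C,_)→(B,1,+1)
state=B head=1 tape=__01[1]01   (B,1)→(A,0,-1)
state=A head=0 tape=__0[1]001   (A,1)→(A,0,-1)
state=A head=-1 tape=__[0]0001   (A,0)→(C,_,-1)
state=C head=-2 tape=_[_]_0001   (C,_)→(B,1,+1)
state=B head=-1 tape=_1[_]0001   (B,_)→(A,_,-1)
state=A head=-2 tape=_[1]_0001   (A,1)→(A,0,-1)
state=A head=-3 tape=[_]0_0001   (A,_)→(C,0,+1)
state=C head=-2 tape=0[0]_0001   (C,0)→(C,0,+1)
state=C head=-1 tape=00[_]0001   (C,_)→(B,1,+1)
state=B head=0 tape=001[0]001
At halt the head is at cell 0.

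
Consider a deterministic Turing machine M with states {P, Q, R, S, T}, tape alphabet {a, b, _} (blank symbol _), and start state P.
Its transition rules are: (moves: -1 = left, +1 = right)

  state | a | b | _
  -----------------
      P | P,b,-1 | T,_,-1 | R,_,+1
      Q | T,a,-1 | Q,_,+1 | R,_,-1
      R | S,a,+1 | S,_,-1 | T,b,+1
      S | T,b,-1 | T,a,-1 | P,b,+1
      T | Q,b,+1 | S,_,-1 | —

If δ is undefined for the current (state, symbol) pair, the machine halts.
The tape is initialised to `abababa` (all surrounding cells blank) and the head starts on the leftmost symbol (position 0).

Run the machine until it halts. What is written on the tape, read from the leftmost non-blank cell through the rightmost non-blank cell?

bbb_b__a

P | _[a]bababa   read a → write b, move -1, go to P
P | [_]bbababa   read _ → write _, move +1, go to R
R | _[b]bababa   read b → write _, move -1, go to S
S | [_]_bababa   read _ → write b, move +1, go to P
P | b[_]bababa   read _ → write _, move +1, go to R
R | b_[b]ababa   read b → write _, move -1, go to S
S | b[_]_ababa   read _ → write b, move +1, go to P
P | bb[_]ababa   read _ → write _, move +1, go to R
R | bb_[a]baba   read a → write a, move +1, go to S
S | bb_a[b]aba   read b → write a, move -1, go to T
T | bb_[a]aaba   read a → write b, move +1, go to Q
Q | bb_b[a]aba   read a → write a, move -1, go to T
T | bb_[b]aaba   read b → write _, move -1, go to S
S | bb[_]_aaba   read _ → write b, move +1, go to P
P | bbb[_]aaba   read _ → write _, move +1, go to R
R | bbb_[a]aba   read a → write a, move +1, go to S
S | bbb_a[a]ba   read a → write b, move -1, go to T
T | bbb_[a]bba   read a → write b, move +1, go to Q
Q | bbb_b[b]ba   read b → write _, move +1, go to Q
Q | bbb_b_[b]a   read b → write _, move +1, go to Q
Q | bbb_b__[a]   read a → write a, move -1, go to T
T | bbb_b_[_]a
The non-blank tape span at halt is bbb_b__a.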